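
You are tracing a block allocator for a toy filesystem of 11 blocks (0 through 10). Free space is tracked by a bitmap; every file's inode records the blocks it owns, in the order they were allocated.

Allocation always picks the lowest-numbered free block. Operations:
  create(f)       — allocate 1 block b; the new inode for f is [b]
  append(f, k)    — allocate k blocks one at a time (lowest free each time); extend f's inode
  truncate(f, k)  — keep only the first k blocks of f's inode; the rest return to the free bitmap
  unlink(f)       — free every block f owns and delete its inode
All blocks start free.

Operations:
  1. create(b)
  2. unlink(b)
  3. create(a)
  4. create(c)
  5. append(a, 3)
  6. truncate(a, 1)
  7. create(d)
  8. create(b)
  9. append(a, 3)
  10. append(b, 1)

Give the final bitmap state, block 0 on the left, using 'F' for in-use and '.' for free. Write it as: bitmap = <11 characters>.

[1] create(b) — b=0 (map F..........)
[2] unlink(b) —  (map ...........)
[3] create(a) — a=0 (map F..........)
[4] create(c) — a=0 c=1 (map FF.........)
[5] append(a, 3) — a=0,2,3,4 c=1 (map FFFFF......)
[6] truncate(a, 1) — a=0 c=1 (map FF.........)
[7] create(d) — a=0 c=1 d=2 (map FFF........)
[8] create(b) — a=0 b=3 c=1 d=2 (map FFFF.......)
[9] append(a, 3) — a=0,4,5,6 b=3 c=1 d=2 (map FFFFFFF....)
[10] append(b, 1) — a=0,4,5,6 b=3,7 c=1 d=2 (map FFFFFFFF...)

bitmap = FFFFFFFF...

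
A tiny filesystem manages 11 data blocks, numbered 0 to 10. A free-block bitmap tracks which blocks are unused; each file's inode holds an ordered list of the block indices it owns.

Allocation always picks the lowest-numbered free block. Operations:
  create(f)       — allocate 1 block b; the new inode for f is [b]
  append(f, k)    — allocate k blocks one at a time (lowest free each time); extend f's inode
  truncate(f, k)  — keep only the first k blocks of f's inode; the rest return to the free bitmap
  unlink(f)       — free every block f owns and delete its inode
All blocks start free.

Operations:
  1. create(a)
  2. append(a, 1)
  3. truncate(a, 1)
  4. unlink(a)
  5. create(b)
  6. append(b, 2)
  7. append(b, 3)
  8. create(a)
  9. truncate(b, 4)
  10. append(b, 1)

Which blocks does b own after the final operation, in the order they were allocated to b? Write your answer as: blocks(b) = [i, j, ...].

[1] create(a) — a=0 (map F..........)
[2] append(a, 1) — a=0,1 (map FF.........)
[3] truncate(a, 1) — a=0 (map F..........)
[4] unlink(a) —  (map ...........)
[5] create(b) — b=0 (map F..........)
[6] append(b, 2) — b=0,1,2 (map FFF........)
[7] append(b, 3) — b=0,1,2,3,4,5 (map FFFFFF.....)
[8] create(a) — a=6 b=0,1,2,3,4,5 (map FFFFFFF....)
[9] truncate(b, 4) — a=6 b=0,1,2,3 (map FFFF..F....)
[10] append(b, 1) — a=6 b=0,1,2,3,4 (map FFFFF.F....)

blocks(b) = [0, 1, 2, 3, 4]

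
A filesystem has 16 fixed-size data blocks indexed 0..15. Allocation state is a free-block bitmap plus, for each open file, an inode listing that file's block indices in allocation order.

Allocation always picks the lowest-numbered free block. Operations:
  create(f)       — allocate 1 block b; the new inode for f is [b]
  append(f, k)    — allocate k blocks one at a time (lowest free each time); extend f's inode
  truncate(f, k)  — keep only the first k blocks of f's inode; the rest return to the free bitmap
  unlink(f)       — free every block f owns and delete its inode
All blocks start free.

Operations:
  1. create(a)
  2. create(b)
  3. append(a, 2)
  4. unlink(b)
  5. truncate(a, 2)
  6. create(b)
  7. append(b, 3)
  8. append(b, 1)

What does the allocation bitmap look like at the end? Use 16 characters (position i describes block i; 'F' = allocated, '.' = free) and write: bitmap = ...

bitmap = FFFFFFF.........

[1] create(a) — a=0 (map F...............)
[2] create(b) — a=0 b=1 (map FF..............)
[3] append(a, 2) — a=0,2,3 b=1 (map FFFF............)
[4] unlink(b) — a=0,2,3 (map F.FF............)
[5] truncate(a, 2) — a=0,2 (map F.F.............)
[6] create(b) — a=0,2 b=1 (map FFF.............)
[7] append(b, 3) — a=0,2 b=1,3,4,5 (map FFFFFF..........)
[8] append(b, 1) — a=0,2 b=1,3,4,5,6 (map FFFFFFF.........)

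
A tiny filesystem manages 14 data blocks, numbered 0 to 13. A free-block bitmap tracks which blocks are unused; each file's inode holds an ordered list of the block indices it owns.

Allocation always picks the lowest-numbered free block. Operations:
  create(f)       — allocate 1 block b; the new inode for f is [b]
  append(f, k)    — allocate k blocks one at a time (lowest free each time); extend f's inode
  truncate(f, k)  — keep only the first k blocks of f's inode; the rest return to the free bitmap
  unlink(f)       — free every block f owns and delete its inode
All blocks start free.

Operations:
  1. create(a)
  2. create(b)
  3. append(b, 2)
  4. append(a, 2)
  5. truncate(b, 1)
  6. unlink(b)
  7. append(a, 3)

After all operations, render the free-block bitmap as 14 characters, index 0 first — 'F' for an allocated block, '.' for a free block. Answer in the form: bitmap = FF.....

[1] create(a) — a=0 (map F.............)
[2] create(b) — a=0 b=1 (map FF............)
[3] append(b, 2) — a=0 b=1,2,3 (map FFFF..........)
[4] append(a, 2) — a=0,4,5 b=1,2,3 (map FFFFFF........)
[5] truncate(b, 1) — a=0,4,5 b=1 (map FF..FF........)
[6] unlink(b) — a=0,4,5 (map F...FF........)
[7] append(a, 3) — a=0,4,5,1,2,3 (map FFFFFF........)

bitmap = FFFFFF........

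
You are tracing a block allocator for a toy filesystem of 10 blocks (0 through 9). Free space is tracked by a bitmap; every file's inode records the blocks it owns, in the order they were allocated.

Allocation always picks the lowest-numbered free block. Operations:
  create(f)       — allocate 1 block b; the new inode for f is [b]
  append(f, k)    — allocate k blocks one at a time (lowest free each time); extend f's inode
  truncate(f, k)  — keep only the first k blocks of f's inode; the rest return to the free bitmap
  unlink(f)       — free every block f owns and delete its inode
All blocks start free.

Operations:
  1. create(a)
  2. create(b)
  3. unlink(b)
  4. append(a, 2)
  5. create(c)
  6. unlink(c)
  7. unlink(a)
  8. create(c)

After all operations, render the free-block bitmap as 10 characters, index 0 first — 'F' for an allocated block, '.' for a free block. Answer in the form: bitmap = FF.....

after create(a) → a:[0]  free=[F.........]
after create(b) → a:[0], b:[1]  free=[FF........]
after unlink(b) → a:[0]  free=[F.........]
after append(a, 2) → a:[0, 1, 2]  free=[FFF.......]
after create(c) → a:[0, 1, 2], c:[3]  free=[FFFF......]
after unlink(c) → a:[0, 1, 2]  free=[FFF.......]
after unlink(a) →   free=[..........]
after create(c) → c:[0]  free=[F.........]

bitmap = F.........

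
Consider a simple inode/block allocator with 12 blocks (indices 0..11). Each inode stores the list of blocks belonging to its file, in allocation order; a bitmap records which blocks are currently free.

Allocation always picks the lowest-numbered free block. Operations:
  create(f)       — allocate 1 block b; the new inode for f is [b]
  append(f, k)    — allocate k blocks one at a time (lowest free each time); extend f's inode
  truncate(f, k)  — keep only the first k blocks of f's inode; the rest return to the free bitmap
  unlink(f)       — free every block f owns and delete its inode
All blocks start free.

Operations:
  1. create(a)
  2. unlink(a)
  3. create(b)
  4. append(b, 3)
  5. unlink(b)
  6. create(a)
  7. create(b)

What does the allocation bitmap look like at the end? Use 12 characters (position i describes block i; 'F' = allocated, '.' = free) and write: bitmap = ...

bitmap = FF..........

after create(a) → a:[0]  free=[F...........]
after unlink(a) →   free=[............]
after create(b) → b:[0]  free=[F...........]
after append(b, 3) → b:[0, 1, 2, 3]  free=[FFFF........]
after unlink(b) →   free=[............]
after create(a) → a:[0]  free=[F...........]
after create(b) → a:[0], b:[1]  free=[FF..........]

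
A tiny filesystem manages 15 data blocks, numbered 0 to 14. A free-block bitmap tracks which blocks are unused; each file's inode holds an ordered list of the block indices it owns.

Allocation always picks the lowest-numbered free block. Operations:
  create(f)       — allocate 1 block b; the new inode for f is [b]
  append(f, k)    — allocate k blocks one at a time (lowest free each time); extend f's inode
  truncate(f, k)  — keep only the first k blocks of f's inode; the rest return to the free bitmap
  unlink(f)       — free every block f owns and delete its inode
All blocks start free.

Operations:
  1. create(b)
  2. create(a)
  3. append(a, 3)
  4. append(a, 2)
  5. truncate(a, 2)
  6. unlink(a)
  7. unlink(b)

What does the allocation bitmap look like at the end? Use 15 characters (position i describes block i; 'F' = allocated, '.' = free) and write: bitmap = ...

after create(b) → b:[0]  free=[F..............]
after create(a) → a:[1], b:[0]  free=[FF.............]
after append(a, 3) → a:[1, 2, 3, 4], b:[0]  free=[FFFFF..........]
after append(a, 2) → a:[1, 2, 3, 4, 5, 6], b:[0]  free=[FFFFFFF........]
after truncate(a, 2) → a:[1, 2], b:[0]  free=[FFF............]
after unlink(a) → b:[0]  free=[F..............]
after unlink(b) →   free=[...............]

bitmap = ...............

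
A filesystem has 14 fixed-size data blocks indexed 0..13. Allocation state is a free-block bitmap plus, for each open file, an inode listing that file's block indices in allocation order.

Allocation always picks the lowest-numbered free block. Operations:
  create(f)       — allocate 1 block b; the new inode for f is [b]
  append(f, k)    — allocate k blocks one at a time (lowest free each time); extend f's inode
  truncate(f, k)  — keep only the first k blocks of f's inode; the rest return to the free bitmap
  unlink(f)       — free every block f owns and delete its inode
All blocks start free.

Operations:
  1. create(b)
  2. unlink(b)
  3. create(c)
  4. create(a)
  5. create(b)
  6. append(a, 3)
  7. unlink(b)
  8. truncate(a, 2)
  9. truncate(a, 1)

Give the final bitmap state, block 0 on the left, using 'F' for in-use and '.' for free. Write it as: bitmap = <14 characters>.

  1. create(b)  ⇒  F.............  {b→[0]}
  2. unlink(b)  ⇒  ..............  {}
  3. create(c)  ⇒  F.............  {c→[0]}
  4. create(a)  ⇒  FF............  {a→[1]; c→[0]}
  5. create(b)  ⇒  FFF...........  {a→[1]; b→[2]; c→[0]}
  6. append(a, 3)  ⇒  FFFFFF........  {a→[1, 3, 4, 5]; b→[2]; c→[0]}
  7. unlink(b)  ⇒  FF.FFF........  {a→[1, 3, 4, 5]; c→[0]}
  8. truncate(a, 2)  ⇒  FF.F..........  {a→[1, 3]; c→[0]}
  9. truncate(a, 1)  ⇒  FF............  {a→[1]; c→[0]}

bitmap = FF............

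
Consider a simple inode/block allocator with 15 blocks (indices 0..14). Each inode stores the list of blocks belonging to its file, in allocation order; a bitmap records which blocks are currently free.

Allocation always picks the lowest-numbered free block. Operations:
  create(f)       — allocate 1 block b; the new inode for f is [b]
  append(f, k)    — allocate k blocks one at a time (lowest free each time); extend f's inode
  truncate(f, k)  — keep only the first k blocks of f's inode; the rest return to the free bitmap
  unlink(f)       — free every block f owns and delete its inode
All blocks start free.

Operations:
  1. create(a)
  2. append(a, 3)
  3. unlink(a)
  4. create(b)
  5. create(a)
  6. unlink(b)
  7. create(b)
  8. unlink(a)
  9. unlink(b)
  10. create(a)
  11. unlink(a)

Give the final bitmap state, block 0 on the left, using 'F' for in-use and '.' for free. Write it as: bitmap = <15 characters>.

  1. create(a)  ⇒  F..............  {a→[0]}
  2. append(a, 3)  ⇒  FFFF...........  {a→[0, 1, 2, 3]}
  3. unlink(a)  ⇒  ...............  {}
  4. create(b)  ⇒  F..............  {b→[0]}
  5. create(a)  ⇒  FF.............  {a→[1]; b→[0]}
  6. unlink(b)  ⇒  .F.............  {a→[1]}
  7. create(b)  ⇒  FF.............  {a→[1]; b→[0]}
  8. unlink(a)  ⇒  F..............  {b→[0]}
  9. unlink(b)  ⇒  ...............  {}
  10. create(a)  ⇒  F..............  {a→[0]}
  11. unlink(a)  ⇒  ...............  {}

bitmap = ...............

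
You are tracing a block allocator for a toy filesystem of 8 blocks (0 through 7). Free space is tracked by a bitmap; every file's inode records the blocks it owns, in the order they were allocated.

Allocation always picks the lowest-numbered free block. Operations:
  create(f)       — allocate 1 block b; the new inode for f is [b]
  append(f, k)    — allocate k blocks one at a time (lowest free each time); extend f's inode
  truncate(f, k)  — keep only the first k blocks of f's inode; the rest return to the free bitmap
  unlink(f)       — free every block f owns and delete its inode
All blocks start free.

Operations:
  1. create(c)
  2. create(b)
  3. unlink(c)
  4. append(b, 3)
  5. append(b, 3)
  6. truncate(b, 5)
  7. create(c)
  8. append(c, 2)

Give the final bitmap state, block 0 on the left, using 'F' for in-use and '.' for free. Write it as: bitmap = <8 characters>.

create(c): bitmap=F....... | c=[0]
create(b): bitmap=FF...... | b=[1] c=[0]
unlink(c): bitmap=.F...... | b=[1]
append(b, 3): bitmap=FFFF.... | b=[1, 0, 2, 3]
append(b, 3): bitmap=FFFFFFF. | b=[1, 0, 2, 3, 4, 5, 6]
truncate(b, 5): bitmap=FFFFF... | b=[1, 0, 2, 3, 4]
create(c): bitmap=FFFFFF.. | b=[1, 0, 2, 3, 4] c=[5]
append(c, 2): bitmap=FFFFFFFF | b=[1, 0, 2, 3, 4] c=[5, 6, 7]

bitmap = FFFFFFFF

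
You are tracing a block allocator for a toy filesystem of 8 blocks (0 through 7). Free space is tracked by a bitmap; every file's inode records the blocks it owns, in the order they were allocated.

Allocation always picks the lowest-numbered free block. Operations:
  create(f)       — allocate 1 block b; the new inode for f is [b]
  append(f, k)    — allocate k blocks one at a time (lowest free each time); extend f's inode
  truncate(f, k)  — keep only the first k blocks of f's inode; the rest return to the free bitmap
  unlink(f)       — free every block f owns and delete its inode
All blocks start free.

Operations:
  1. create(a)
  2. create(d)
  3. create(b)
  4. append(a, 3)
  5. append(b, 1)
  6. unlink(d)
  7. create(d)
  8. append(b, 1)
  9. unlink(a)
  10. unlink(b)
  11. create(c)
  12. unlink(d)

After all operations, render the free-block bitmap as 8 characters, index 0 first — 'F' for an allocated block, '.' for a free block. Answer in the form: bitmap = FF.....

after create(a) → a:[0]  free=[F.......]
after create(d) → a:[0], d:[1]  free=[FF......]
after create(b) → a:[0], b:[2], d:[1]  free=[FFF.....]
after append(a, 3) → a:[0, 3, 4, 5], b:[2], d:[1]  free=[FFFFFF..]
after append(b, 1) → a:[0, 3, 4, 5], b:[2, 6], d:[1]  free=[FFFFFFF.]
after unlink(d) → a:[0, 3, 4, 5], b:[2, 6]  free=[F.FFFFF.]
after create(d) → a:[0, 3, 4, 5], b:[2, 6], d:[1]  free=[FFFFFFF.]
after append(b, 1) → a:[0, 3, 4, 5], b:[2, 6, 7], d:[1]  free=[FFFFFFFF]
after unlink(a) → b:[2, 6, 7], d:[1]  free=[.FF...FF]
after unlink(b) → d:[1]  free=[.F......]
after create(c) → c:[0], d:[1]  free=[FF......]
after unlink(d) → c:[0]  free=[F.......]

bitmap = F.......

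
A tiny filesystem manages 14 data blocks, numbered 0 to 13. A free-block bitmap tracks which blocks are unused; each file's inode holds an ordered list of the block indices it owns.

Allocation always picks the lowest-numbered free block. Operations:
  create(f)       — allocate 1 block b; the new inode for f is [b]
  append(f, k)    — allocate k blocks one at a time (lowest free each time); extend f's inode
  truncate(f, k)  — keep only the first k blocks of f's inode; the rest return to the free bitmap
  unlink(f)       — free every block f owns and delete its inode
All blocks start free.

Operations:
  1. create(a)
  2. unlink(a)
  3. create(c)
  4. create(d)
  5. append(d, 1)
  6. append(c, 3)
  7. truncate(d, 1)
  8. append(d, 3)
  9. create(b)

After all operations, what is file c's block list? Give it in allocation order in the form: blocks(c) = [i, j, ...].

create(a): bitmap=F............. | a=[0]
unlink(a): bitmap=.............. | 
create(c): bitmap=F............. | c=[0]
create(d): bitmap=FF............ | c=[0] d=[1]
append(d, 1): bitmap=FFF........... | c=[0] d=[1, 2]
append(c, 3): bitmap=FFFFFF........ | c=[0, 3, 4, 5] d=[1, 2]
truncate(d, 1): bitmap=FF.FFF........ | c=[0, 3, 4, 5] d=[1]
append(d, 3): bitmap=FFFFFFFF...... | c=[0, 3, 4, 5] d=[1, 2, 6, 7]
create(b): bitmap=FFFFFFFFF..... | b=[8] c=[0, 3, 4, 5] d=[1, 2, 6, 7]

blocks(c) = [0, 3, 4, 5]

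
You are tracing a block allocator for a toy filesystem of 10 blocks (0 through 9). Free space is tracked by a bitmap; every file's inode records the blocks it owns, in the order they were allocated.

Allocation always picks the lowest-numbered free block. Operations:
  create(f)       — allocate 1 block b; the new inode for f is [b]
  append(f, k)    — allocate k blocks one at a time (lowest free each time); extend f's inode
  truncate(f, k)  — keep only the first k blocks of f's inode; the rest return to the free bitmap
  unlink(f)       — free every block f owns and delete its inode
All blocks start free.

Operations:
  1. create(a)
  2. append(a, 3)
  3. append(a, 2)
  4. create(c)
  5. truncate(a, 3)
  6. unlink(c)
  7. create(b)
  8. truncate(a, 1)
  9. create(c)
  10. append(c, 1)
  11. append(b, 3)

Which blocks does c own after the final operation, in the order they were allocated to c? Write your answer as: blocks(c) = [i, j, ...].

blocks(c) = [1, 2]

after create(a) → a:[0]  free=[F.........]
after append(a, 3) → a:[0, 1, 2, 3]  free=[FFFF......]
after append(a, 2) → a:[0, 1, 2, 3, 4, 5]  free=[FFFFFF....]
after create(c) → a:[0, 1, 2, 3, 4, 5], c:[6]  free=[FFFFFFF...]
after truncate(a, 3) → a:[0, 1, 2], c:[6]  free=[FFF...F...]
after unlink(c) → a:[0, 1, 2]  free=[FFF.......]
after create(b) → a:[0, 1, 2], b:[3]  free=[FFFF......]
after truncate(a, 1) → a:[0], b:[3]  free=[F..F......]
after create(c) → a:[0], b:[3], c:[1]  free=[FF.F......]
after append(c, 1) → a:[0], b:[3], c:[1, 2]  free=[FFFF......]
after append(b, 3) → a:[0], b:[3, 4, 5, 6], c:[1, 2]  free=[FFFFFFF...]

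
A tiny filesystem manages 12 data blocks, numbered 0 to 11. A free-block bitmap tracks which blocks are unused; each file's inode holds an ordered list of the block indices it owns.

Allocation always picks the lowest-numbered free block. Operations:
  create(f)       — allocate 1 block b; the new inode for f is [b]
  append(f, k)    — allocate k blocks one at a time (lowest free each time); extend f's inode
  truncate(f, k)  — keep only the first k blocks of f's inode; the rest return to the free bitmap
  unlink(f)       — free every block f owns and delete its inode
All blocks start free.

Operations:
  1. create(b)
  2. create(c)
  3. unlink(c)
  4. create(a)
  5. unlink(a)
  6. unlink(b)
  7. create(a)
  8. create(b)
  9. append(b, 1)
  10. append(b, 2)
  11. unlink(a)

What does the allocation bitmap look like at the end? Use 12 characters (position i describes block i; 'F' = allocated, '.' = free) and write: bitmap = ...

bitmap = .FFFF.......

[1] create(b) — b=0 (map F...........)
[2] create(c) — b=0 c=1 (map FF..........)
[3] unlink(c) — b=0 (map F...........)
[4] create(a) — a=1 b=0 (map FF..........)
[5] unlink(a) — b=0 (map F...........)
[6] unlink(b) —  (map ............)
[7] create(a) — a=0 (map F...........)
[8] create(b) — a=0 b=1 (map FF..........)
[9] append(b, 1) — a=0 b=1,2 (map FFF.........)
[10] append(b, 2) — a=0 b=1,2,3,4 (map FFFFF.......)
[11] unlink(a) — b=1,2,3,4 (map .FFFF.......)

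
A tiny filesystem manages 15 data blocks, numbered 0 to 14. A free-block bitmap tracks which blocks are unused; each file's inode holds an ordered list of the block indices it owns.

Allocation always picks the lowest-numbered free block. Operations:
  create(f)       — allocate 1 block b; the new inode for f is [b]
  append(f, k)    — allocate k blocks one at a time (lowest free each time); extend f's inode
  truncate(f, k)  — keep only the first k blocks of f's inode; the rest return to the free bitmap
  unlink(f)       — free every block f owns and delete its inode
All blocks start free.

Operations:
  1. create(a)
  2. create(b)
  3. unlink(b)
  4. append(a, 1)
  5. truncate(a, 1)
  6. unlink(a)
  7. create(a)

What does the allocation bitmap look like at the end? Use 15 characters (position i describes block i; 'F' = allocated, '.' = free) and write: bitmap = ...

bitmap = F..............

after create(a) → a:[0]  free=[F..............]
after create(b) → a:[0], b:[1]  free=[FF.............]
after unlink(b) → a:[0]  free=[F..............]
after append(a, 1) → a:[0, 1]  free=[FF.............]
after truncate(a, 1) → a:[0]  free=[F..............]
after unlink(a) →   free=[...............]
after create(a) → a:[0]  free=[F..............]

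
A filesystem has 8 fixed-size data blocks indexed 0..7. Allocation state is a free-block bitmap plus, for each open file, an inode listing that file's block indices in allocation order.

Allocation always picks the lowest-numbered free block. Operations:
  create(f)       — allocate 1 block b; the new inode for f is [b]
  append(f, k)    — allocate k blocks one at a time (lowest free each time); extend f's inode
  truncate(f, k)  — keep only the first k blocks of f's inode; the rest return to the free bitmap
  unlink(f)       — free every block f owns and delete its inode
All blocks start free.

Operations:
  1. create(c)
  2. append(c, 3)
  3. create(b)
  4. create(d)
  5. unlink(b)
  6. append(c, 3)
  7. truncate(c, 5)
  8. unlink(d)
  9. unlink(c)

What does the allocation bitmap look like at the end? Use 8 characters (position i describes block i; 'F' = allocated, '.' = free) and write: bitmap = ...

[1] create(c) — c=0 (map F.......)
[2] append(c, 3) — c=0,1,2,3 (map FFFF....)
[3] create(b) — b=4 c=0,1,2,3 (map FFFFF...)
[4] create(d) — b=4 c=0,1,2,3 d=5 (map FFFFFF..)
[5] unlink(b) — c=0,1,2,3 d=5 (map FFFF.F..)
[6] append(c, 3) — c=0,1,2,3,4,6,7 d=5 (map FFFFFFFF)
[7] truncate(c, 5) — c=0,1,2,3,4 d=5 (map FFFFFF..)
[8] unlink(d) — c=0,1,2,3,4 (map FFFFF...)
[9] unlink(c) —  (map ........)

bitmap = ........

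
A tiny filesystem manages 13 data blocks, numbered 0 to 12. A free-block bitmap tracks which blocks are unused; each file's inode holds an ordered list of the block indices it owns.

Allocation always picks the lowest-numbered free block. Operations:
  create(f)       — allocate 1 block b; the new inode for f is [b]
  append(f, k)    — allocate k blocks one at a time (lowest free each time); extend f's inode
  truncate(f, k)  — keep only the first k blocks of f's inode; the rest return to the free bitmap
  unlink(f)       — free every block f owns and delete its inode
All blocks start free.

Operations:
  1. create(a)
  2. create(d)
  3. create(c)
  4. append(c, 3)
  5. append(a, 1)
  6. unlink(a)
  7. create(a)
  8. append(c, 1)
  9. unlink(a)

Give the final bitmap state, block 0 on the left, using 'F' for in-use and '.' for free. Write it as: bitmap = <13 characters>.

create(a): bitmap=F............ | a=[0]
create(d): bitmap=FF........... | a=[0] d=[1]
create(c): bitmap=FFF.......... | a=[0] c=[2] d=[1]
append(c, 3): bitmap=FFFFFF....... | a=[0] c=[2, 3, 4, 5] d=[1]
append(a, 1): bitmap=FFFFFFF...... | a=[0, 6] c=[2, 3, 4, 5] d=[1]
unlink(a): bitmap=.FFFFF....... | c=[2, 3, 4, 5] d=[1]
create(a): bitmap=FFFFFF....... | a=[0] c=[2, 3, 4, 5] d=[1]
append(c, 1): bitmap=FFFFFFF...... | a=[0] c=[2, 3, 4, 5, 6] d=[1]
unlink(a): bitmap=.FFFFFF...... | c=[2, 3, 4, 5, 6] d=[1]

bitmap = .FFFFFF......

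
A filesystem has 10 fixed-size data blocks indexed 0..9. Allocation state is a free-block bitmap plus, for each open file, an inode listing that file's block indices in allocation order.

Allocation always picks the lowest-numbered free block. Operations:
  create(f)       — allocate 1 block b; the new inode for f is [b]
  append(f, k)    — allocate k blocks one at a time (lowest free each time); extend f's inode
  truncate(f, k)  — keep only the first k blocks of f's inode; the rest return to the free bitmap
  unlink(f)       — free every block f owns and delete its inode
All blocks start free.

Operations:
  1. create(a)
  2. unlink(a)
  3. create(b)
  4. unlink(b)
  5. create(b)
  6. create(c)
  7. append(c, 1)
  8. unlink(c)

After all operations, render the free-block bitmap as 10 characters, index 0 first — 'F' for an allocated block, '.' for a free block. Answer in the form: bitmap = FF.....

bitmap = F.........

after create(a) → a:[0]  free=[F.........]
after unlink(a) →   free=[..........]
after create(b) → b:[0]  free=[F.........]
after unlink(b) →   free=[..........]
after create(b) → b:[0]  free=[F.........]
after create(c) → b:[0], c:[1]  free=[FF........]
after append(c, 1) → b:[0], c:[1, 2]  free=[FFF.......]
after unlink(c) → b:[0]  free=[F.........]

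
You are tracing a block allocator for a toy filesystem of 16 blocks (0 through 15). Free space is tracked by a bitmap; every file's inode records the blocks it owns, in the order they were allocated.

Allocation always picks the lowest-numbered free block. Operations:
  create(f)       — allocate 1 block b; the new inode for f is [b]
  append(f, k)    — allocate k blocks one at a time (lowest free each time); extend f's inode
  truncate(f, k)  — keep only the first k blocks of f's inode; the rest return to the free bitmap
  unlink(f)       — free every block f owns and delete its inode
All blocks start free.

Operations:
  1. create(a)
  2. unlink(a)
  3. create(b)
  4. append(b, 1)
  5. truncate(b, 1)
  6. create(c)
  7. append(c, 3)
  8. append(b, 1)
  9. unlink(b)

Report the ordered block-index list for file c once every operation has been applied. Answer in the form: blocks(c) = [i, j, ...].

  1. create(a)  ⇒  F...............  {a→[0]}
  2. unlink(a)  ⇒  ................  {}
  3. create(b)  ⇒  F...............  {b→[0]}
  4. append(b, 1)  ⇒  FF..............  {b→[0, 1]}
  5. truncate(b, 1)  ⇒  F...............  {b→[0]}
  6. create(c)  ⇒  FF..............  {b→[0]; c→[1]}
  7. append(c, 3)  ⇒  FFFFF...........  {b→[0]; c→[1, 2, 3, 4]}
  8. append(b, 1)  ⇒  FFFFFF..........  {b→[0, 5]; c→[1, 2, 3, 4]}
  9. unlink(b)  ⇒  .FFFF...........  {c→[1, 2, 3, 4]}

blocks(c) = [1, 2, 3, 4]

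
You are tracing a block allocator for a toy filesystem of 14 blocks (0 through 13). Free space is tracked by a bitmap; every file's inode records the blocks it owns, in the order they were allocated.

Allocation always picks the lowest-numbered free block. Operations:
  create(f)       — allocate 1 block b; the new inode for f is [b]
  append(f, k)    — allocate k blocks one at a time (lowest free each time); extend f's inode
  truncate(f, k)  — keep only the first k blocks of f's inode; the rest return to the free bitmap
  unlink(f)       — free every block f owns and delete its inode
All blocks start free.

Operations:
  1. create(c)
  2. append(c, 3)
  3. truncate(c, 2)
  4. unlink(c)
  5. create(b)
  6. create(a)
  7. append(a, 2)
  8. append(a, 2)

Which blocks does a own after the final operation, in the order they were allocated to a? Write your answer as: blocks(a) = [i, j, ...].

after create(c) → c:[0]  free=[F.............]
after append(c, 3) → c:[0, 1, 2, 3]  free=[FFFF..........]
after truncate(c, 2) → c:[0, 1]  free=[FF............]
after unlink(c) →   free=[..............]
after create(b) → b:[0]  free=[F.............]
after create(a) → a:[1], b:[0]  free=[FF............]
after append(a, 2) → a:[1, 2, 3], b:[0]  free=[FFFF..........]
after append(a, 2) → a:[1, 2, 3, 4, 5], b:[0]  free=[FFFFFF........]

blocks(a) = [1, 2, 3, 4, 5]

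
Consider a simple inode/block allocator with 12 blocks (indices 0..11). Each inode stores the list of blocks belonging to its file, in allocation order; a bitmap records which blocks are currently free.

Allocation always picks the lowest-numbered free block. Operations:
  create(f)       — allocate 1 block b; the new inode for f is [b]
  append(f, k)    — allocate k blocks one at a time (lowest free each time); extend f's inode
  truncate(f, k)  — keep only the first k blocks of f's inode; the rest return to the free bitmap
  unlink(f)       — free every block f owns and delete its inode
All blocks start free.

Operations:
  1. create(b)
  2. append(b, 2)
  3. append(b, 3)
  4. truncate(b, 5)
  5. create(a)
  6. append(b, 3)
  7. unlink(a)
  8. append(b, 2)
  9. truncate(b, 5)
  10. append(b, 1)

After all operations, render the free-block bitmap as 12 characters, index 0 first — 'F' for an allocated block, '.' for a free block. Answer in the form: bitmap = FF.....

  1. create(b)  ⇒  F...........  {b→[0]}
  2. append(b, 2)  ⇒  FFF.........  {b→[0, 1, 2]}
  3. append(b, 3)  ⇒  FFFFFF......  {b→[0, 1, 2, 3, 4, 5]}
  4. truncate(b, 5)  ⇒  FFFFF.......  {b→[0, 1, 2, 3, 4]}
  5. create(a)  ⇒  FFFFFF......  {a→[5]; b→[0, 1, 2, 3, 4]}
  6. append(b, 3)  ⇒  FFFFFFFFF...  {a→[5]; b→[0, 1, 2, 3, 4, 6, 7, 8]}
  7. unlink(a)  ⇒  FFFFF.FFF...  {b→[0, 1, 2, 3, 4, 6, 7, 8]}
  8. append(b, 2)  ⇒  FFFFFFFFFF..  {b→[0, 1, 2, 3, 4, 6, 7, 8, 5, 9]}
  9. truncate(b, 5)  ⇒  FFFFF.......  {b→[0, 1, 2, 3, 4]}
  10. append(b, 1)  ⇒  FFFFFF......  {b→[0, 1, 2, 3, 4, 5]}

bitmap = FFFFFF......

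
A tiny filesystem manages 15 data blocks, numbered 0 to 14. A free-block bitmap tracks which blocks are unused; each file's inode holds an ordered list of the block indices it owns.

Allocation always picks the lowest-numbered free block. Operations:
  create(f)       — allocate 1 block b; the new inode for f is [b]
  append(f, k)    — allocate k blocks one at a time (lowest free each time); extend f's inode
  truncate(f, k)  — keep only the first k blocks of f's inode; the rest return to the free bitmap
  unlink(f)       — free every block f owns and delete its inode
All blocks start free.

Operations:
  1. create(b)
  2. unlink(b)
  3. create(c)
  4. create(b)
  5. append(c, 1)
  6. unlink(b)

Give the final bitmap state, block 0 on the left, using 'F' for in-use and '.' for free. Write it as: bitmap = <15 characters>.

bitmap = F.F............

after create(b) → b:[0]  free=[F..............]
after unlink(b) →   free=[...............]
after create(c) → c:[0]  free=[F..............]
after create(b) → b:[1], c:[0]  free=[FF.............]
after append(c, 1) → b:[1], c:[0, 2]  free=[FFF............]
after unlink(b) → c:[0, 2]  free=[F.F............]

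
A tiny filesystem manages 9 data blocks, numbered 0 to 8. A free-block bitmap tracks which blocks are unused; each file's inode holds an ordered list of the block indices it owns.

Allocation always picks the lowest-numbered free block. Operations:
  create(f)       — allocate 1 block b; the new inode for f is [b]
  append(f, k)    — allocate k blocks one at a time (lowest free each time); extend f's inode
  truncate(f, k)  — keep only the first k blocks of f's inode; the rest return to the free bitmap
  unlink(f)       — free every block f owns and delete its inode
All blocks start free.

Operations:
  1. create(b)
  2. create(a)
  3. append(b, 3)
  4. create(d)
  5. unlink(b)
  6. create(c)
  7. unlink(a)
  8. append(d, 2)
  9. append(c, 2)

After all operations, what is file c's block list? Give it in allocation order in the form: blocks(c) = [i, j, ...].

  1. create(b)  ⇒  F........  {b→[0]}
  2. create(a)  ⇒  FF.......  {a→[1]; b→[0]}
  3. append(b, 3)  ⇒  FFFFF....  {a→[1]; b→[0, 2, 3, 4]}
  4. create(d)  ⇒  FFFFFF...  {a→[1]; b→[0, 2, 3, 4]; d→[5]}
  5. unlink(b)  ⇒  .F...F...  {a→[1]; d→[5]}
  6. create(c)  ⇒  FF...F...  {a→[1]; c→[0]; d→[5]}
  7. unlink(a)  ⇒  F....F...  {c→[0]; d→[5]}
  8. append(d, 2)  ⇒  FFF..F...  {c→[0]; d→[5, 1, 2]}
  9. append(c, 2)  ⇒  FFFFFF...  {c→[0, 3, 4]; d→[5, 1, 2]}

blocks(c) = [0, 3, 4]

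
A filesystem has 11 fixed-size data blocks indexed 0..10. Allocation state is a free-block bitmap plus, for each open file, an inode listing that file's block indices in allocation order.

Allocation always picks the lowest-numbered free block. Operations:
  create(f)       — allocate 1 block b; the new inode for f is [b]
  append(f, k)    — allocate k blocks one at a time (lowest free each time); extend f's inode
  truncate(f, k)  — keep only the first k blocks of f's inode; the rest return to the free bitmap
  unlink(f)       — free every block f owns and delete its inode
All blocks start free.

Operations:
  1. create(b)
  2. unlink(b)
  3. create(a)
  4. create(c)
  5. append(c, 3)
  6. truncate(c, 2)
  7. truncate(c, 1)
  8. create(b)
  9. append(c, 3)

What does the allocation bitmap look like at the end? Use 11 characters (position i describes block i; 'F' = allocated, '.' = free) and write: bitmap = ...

bitmap = FFFFFF.....

create(b): bitmap=F.......... | b=[0]
unlink(b): bitmap=........... | 
create(a): bitmap=F.......... | a=[0]
create(c): bitmap=FF......... | a=[0] c=[1]
append(c, 3): bitmap=FFFFF...... | a=[0] c=[1, 2, 3, 4]
truncate(c, 2): bitmap=FFF........ | a=[0] c=[1, 2]
truncate(c, 1): bitmap=FF......... | a=[0] c=[1]
create(b): bitmap=FFF........ | a=[0] b=[2] c=[1]
append(c, 3): bitmap=FFFFFF..... | a=[0] b=[2] c=[1, 3, 4, 5]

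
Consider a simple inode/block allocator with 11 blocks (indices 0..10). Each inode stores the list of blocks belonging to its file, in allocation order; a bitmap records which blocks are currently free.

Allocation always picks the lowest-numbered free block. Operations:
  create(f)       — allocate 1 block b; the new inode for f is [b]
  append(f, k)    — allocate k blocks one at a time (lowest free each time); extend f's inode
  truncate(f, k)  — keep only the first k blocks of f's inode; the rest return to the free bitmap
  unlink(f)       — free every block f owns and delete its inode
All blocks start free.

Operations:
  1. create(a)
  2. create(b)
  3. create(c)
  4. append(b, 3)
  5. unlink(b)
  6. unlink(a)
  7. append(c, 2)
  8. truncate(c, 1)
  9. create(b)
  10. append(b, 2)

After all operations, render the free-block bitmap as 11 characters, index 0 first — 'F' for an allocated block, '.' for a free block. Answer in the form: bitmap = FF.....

bitmap = FFFF.......

after create(a) → a:[0]  free=[F..........]
after create(b) → a:[0], b:[1]  free=[FF.........]
after create(c) → a:[0], b:[1], c:[2]  free=[FFF........]
after append(b, 3) → a:[0], b:[1, 3, 4, 5], c:[2]  free=[FFFFFF.....]
after unlink(b) → a:[0], c:[2]  free=[F.F........]
after unlink(a) → c:[2]  free=[..F........]
after append(c, 2) → c:[2, 0, 1]  free=[FFF........]
after truncate(c, 1) → c:[2]  free=[..F........]
after create(b) → b:[0], c:[2]  free=[F.F........]
after append(b, 2) → b:[0, 1, 3], c:[2]  free=[FFFF.......]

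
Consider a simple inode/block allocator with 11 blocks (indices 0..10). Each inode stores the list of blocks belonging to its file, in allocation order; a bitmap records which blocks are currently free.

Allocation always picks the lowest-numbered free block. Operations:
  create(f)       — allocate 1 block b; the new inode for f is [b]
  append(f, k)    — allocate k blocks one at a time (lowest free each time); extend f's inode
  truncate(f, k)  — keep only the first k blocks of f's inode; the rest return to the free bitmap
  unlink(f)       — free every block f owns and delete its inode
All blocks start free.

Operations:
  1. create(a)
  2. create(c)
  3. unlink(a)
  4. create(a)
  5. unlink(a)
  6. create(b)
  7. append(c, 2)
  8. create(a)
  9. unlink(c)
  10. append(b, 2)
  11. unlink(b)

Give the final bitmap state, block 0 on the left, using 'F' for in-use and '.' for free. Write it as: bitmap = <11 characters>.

create(a): bitmap=F.......... | a=[0]
create(c): bitmap=FF......... | a=[0] c=[1]
unlink(a): bitmap=.F......... | c=[1]
create(a): bitmap=FF......... | a=[0] c=[1]
unlink(a): bitmap=.F......... | c=[1]
create(b): bitmap=FF......... | b=[0] c=[1]
append(c, 2): bitmap=FFFF....... | b=[0] c=[1, 2, 3]
create(a): bitmap=FFFFF...... | a=[4] b=[0] c=[1, 2, 3]
unlink(c): bitmap=F...F...... | a=[4] b=[0]
append(b, 2): bitmap=FFF.F...... | a=[4] b=[0, 1, 2]
unlink(b): bitmap=....F...... | a=[4]

bitmap = ....F......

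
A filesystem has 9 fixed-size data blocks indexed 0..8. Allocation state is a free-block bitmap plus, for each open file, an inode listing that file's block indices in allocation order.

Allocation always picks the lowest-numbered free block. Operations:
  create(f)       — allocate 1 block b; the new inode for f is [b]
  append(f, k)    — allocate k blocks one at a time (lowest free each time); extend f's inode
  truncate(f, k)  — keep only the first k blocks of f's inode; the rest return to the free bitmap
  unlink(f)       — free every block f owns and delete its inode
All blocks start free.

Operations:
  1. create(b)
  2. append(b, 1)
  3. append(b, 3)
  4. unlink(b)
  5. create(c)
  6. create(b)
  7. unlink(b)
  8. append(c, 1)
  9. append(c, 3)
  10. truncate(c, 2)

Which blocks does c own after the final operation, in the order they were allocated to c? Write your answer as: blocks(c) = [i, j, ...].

blocks(c) = [0, 1]

create(b): bitmap=F........ | b=[0]
append(b, 1): bitmap=FF....... | b=[0, 1]
append(b, 3): bitmap=FFFFF.... | b=[0, 1, 2, 3, 4]
unlink(b): bitmap=......... | 
create(c): bitmap=F........ | c=[0]
create(b): bitmap=FF....... | b=[1] c=[0]
unlink(b): bitmap=F........ | c=[0]
append(c, 1): bitmap=FF....... | c=[0, 1]
append(c, 3): bitmap=FFFFF.... | c=[0, 1, 2, 3, 4]
truncate(c, 2): bitmap=FF....... | c=[0, 1]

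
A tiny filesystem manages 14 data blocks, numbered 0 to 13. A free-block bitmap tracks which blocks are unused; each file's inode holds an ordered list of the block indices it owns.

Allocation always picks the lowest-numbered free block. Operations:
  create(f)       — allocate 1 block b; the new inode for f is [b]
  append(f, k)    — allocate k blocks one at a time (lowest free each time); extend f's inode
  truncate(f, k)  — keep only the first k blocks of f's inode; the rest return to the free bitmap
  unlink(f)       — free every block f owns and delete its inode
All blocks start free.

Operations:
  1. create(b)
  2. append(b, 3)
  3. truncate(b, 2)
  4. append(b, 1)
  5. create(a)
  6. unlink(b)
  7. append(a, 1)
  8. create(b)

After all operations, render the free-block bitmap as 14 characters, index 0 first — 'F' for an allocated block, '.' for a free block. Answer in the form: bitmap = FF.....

bitmap = FF.F..........

after create(b) → b:[0]  free=[F.............]
after append(b, 3) → b:[0, 1, 2, 3]  free=[FFFF..........]
after truncate(b, 2) → b:[0, 1]  free=[FF............]
after append(b, 1) → b:[0, 1, 2]  free=[FFF...........]
after create(a) → a:[3], b:[0, 1, 2]  free=[FFFF..........]
after unlink(b) → a:[3]  free=[...F..........]
after append(a, 1) → a:[3, 0]  free=[F..F..........]
after create(b) → a:[3, 0], b:[1]  free=[FF.F..........]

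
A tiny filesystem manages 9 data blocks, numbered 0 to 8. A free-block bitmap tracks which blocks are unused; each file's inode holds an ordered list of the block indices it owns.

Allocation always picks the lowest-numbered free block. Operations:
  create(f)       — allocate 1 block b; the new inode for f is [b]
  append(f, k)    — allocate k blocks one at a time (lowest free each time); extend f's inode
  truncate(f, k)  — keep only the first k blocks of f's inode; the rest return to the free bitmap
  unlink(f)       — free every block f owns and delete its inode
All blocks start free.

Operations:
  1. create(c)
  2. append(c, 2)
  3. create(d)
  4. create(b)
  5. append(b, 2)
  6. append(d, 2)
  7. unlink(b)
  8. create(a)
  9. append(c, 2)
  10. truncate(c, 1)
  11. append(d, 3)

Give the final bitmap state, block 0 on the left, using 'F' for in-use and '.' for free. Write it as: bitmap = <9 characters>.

[1] create(c) — c=0 (map F........)
[2] append(c, 2) — c=0,1,2 (map FFF......)
[3] create(d) — c=0,1,2 d=3 (map FFFF.....)
[4] create(b) — b=4 c=0,1,2 d=3 (map FFFFF....)
[5] append(b, 2) — b=4,5,6 c=0,1,2 d=3 (map FFFFFFF..)
[6] append(d, 2) — b=4,5,6 c=0,1,2 d=3,7,8 (map FFFFFFFFF)
[7] unlink(b) — c=0,1,2 d=3,7,8 (map FFFF...FF)
[8] create(a) — a=4 c=0,1,2 d=3,7,8 (map FFFFF..FF)
[9] append(c, 2) — a=4 c=0,1,2,5,6 d=3,7,8 (map FFFFFFFFF)
[10] truncate(c, 1) — a=4 c=0 d=3,7,8 (map F..FF..FF)
[11] append(d, 3) — a=4 c=0 d=3,7,8,1,2,5 (map FFFFFF.FF)

bitmap = FFFFFF.FF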